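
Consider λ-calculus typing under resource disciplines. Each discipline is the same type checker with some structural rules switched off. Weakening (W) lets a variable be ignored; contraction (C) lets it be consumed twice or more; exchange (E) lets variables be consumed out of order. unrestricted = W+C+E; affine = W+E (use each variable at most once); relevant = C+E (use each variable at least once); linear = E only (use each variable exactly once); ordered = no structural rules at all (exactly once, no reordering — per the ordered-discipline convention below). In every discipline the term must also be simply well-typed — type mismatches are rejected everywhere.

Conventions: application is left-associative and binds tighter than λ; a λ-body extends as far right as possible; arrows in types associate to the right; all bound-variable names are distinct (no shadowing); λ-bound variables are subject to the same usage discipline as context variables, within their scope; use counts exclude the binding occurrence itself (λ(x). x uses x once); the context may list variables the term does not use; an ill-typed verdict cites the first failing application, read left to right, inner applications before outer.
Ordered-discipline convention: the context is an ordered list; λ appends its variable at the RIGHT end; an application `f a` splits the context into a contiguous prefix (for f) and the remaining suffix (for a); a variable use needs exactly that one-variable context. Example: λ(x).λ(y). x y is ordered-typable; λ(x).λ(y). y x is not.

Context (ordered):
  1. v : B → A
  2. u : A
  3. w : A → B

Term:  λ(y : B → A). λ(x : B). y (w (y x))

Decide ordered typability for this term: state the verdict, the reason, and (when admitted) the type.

no — y ×2 used more than once (contraction); v, u left unused
variable uses: v=0, u=0, w=1, y (bound)=2, x (bound)=1
uses in reading order: y, w, y, x
typing: the term checks, with type (B → A) → B → A
per-discipline verdicts: ordered ✗, linear ✗, affine ✗, relevant ✗, unrestricted ✓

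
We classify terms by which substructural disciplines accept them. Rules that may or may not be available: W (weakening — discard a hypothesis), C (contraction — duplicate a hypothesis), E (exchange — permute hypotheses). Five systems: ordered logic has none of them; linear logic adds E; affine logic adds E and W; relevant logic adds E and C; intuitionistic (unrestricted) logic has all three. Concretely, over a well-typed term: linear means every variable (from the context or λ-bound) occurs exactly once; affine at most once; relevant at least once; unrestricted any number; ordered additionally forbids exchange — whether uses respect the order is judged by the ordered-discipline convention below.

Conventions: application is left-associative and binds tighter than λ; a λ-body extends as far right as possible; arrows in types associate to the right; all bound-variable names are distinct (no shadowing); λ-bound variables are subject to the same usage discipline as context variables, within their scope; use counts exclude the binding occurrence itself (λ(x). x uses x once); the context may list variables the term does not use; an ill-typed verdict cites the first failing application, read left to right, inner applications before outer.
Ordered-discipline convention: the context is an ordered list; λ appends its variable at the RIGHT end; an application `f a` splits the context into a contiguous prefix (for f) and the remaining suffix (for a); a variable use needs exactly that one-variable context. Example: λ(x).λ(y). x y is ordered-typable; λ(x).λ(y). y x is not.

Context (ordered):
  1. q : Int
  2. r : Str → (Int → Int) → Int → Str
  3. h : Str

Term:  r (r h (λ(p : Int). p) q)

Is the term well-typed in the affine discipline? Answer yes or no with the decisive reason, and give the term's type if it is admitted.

no — r ×2 used more than once (contraction)
variable uses: q ×1; r ×2; h ×1; p [bound] ×1
use order (left to right): r, r, h, p, q
typing: ✓ — (Int → Int) → Int → Str
summary: ordered ✗ · linear ✗ · affine ✗ · relevant ✓ · unrestricted ✓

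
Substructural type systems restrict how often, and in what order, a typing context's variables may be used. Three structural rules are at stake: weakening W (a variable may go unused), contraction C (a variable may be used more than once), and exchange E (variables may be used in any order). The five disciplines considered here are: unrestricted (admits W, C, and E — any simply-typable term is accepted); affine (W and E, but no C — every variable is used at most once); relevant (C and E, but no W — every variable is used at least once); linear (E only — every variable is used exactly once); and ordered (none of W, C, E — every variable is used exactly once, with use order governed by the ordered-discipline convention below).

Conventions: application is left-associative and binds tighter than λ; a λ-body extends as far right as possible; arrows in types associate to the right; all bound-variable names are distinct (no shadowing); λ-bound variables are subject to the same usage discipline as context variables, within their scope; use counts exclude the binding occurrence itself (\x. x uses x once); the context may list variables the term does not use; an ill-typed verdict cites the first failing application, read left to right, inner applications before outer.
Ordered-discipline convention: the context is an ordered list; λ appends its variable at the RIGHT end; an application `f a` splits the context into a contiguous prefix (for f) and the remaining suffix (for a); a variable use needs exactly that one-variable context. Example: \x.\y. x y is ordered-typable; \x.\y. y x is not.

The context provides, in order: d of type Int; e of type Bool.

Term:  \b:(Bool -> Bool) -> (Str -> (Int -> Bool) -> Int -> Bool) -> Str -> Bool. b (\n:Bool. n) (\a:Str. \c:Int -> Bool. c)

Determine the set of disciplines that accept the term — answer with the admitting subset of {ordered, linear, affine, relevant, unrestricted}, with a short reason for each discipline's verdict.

admitted by: affine, unrestricted
variable uses: d ×0; e ×0; b (λ-bound) ×1; n (λ-bound) ×1; a (λ-bound) ×0; c (λ-bound) ×1
use order (left to right): b, n, c
typing: the term checks, with type ((Bool -> Bool) -> (Str -> (Int -> Bool) -> Int -> Bool) -> Str -> Bool) -> Str -> Bool
ordered: ✗ — d, e, a left unused
linear: ✗ — d, e, a left unused
affine: ✓ — at most one use each (d, e, b, n, a, c)
relevant: ✗ — d, e, a left unused
unrestricted: ✓ — well-typed at ((Bool -> Bool) -> (Str -> (Int -> Bool) -> Int -> Bool) -> Str -> Bool) -> Str -> Bool; no restrictions here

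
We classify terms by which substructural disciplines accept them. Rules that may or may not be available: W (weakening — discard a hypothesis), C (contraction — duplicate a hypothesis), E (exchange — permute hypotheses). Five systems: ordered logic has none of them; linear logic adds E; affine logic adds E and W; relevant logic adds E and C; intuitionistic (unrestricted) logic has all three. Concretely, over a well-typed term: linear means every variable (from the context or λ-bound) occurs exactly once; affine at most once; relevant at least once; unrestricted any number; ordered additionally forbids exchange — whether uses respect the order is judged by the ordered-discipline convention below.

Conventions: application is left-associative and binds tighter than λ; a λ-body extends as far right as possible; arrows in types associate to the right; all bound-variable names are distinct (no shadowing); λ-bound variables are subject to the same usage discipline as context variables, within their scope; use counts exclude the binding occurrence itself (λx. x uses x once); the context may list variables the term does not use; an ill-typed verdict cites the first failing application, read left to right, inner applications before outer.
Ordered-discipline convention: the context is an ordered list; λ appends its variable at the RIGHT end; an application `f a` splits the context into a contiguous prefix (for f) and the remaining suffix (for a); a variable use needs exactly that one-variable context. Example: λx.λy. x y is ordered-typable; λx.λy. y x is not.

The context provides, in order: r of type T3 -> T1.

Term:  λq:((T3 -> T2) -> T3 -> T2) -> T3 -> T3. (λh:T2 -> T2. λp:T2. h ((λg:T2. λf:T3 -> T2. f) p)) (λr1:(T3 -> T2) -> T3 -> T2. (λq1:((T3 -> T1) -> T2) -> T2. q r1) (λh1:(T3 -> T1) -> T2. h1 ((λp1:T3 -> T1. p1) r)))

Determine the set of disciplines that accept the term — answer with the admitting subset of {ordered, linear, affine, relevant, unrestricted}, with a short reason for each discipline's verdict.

admitting disciplines: none
usage: r: 1, q (λ-bound): 1, h (λ-bound): 1, p (λ-bound): 1, g (λ-bound): 0, f (λ-bound): 1, r1 (λ-bound): 1, q1 (λ-bound): 0, h1 (λ-bound): 1, p1 (λ-bound): 1
use order (left to right): h, f, p, q, r1, h1, p1, r
typing: ill-typed: an argument (T3 -> T2) -> T3 -> T2 mismatches the expected T2
ordered: ✗, not simply typable
linear: ✗, fails simple typing
affine: ✗, a type mismatch blocks all five
relevant: ✗, the type mismatch rejects it
unrestricted: ✗, not simply typable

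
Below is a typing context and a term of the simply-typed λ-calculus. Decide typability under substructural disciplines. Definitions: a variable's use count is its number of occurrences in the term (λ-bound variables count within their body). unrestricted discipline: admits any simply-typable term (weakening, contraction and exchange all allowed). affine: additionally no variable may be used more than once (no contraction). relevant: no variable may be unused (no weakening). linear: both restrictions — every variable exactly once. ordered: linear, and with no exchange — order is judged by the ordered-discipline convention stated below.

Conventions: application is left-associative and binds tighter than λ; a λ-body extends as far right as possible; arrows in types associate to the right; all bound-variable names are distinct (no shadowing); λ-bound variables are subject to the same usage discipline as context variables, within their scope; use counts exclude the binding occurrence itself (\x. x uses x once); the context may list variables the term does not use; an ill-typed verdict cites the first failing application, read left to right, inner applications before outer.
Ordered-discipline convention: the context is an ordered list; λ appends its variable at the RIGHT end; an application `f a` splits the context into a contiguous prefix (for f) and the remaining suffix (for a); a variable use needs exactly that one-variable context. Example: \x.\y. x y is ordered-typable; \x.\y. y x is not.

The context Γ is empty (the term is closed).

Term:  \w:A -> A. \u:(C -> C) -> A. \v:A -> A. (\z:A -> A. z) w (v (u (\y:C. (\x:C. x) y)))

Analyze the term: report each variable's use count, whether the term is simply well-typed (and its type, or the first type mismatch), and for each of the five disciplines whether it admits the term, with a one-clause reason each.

counts: w (bound)=1; u (bound)=1; v (bound)=1; z (bound)=1; y (bound)=1; x (bound)=1
order of uses: z, w, v, u, x, y
typing: the term checks, with type (A -> A) -> ((C -> C) -> A) -> (A -> A) -> A
ordered: ✗ — no ordered split (uses run z, w, v, u, x, y)
linear: ✓ — single use per variable (w, u, v, z, y, x)
affine: ✓ — none of w, u, v, z, y, x used more than once
relevant: ✓ — at least one use each (w, u, v, z, y, x)
unrestricted: ✓ — well-typed at (A -> A) -> ((C -> C) -> A) -> (A -> A) -> A; no restrictions here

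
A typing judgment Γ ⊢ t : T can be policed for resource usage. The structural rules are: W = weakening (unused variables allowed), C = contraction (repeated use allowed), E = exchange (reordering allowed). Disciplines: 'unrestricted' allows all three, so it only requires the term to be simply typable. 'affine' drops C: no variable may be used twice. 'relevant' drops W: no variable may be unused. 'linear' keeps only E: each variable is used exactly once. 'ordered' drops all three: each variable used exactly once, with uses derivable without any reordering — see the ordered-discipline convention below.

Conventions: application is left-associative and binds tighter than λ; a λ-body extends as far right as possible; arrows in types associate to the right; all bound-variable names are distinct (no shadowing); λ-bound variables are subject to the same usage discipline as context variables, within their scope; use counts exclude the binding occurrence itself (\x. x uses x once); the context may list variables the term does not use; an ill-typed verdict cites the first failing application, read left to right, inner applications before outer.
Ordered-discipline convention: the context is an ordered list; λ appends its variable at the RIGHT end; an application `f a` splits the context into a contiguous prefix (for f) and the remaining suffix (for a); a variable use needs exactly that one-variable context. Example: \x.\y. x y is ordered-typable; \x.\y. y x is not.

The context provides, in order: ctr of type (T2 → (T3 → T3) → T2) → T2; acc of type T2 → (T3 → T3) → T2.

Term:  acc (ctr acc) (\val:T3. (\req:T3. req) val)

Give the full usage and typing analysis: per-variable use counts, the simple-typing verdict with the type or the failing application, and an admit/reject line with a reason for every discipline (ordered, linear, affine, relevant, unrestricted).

use counts: ctr: 1×; acc: 2×; val [bound]: 1×; req [bound]: 1×
use order (left to right): acc, ctr, acc, req, val
typing: well-typed at T2
ordered: ✗ — acc ×2 used more than once (contraction)
linear: ✗ — acc ×2 used more than once (contraction)
affine: ✗ — acc ×2 used more than once (contraction)
relevant: ✓ — at least one use each (ctr, acc, val, req)
unrestricted: ✓ — type-checks (T2) and nothing is barred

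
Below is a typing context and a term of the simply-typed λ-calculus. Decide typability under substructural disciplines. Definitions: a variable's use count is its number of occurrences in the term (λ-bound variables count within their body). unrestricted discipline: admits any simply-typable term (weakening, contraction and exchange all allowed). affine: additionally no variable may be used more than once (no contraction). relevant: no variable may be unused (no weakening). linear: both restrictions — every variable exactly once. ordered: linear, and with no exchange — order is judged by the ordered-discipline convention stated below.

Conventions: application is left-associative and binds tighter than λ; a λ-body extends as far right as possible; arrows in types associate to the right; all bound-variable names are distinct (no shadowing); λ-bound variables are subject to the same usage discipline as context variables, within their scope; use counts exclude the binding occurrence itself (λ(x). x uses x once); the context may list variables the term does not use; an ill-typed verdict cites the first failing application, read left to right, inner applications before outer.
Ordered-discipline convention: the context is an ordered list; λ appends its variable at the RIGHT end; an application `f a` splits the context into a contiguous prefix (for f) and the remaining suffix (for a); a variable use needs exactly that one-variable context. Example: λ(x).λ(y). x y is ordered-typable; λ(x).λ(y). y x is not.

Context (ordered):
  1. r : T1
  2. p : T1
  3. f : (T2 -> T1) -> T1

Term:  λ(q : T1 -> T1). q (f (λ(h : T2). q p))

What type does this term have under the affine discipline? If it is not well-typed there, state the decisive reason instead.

not well-typed under affine — uses contraction: q ×2
counts: r ×0; p ×1; f ×1; q (bound) ×2; h (bound) ×0
uses in reading order: q, f, q, p
typing: the term checks, with type (T1 -> T1) -> T1
all disciplines: ordered ✗ | linear ✗ | affine ✗ | relevant ✗ | unrestricted ✓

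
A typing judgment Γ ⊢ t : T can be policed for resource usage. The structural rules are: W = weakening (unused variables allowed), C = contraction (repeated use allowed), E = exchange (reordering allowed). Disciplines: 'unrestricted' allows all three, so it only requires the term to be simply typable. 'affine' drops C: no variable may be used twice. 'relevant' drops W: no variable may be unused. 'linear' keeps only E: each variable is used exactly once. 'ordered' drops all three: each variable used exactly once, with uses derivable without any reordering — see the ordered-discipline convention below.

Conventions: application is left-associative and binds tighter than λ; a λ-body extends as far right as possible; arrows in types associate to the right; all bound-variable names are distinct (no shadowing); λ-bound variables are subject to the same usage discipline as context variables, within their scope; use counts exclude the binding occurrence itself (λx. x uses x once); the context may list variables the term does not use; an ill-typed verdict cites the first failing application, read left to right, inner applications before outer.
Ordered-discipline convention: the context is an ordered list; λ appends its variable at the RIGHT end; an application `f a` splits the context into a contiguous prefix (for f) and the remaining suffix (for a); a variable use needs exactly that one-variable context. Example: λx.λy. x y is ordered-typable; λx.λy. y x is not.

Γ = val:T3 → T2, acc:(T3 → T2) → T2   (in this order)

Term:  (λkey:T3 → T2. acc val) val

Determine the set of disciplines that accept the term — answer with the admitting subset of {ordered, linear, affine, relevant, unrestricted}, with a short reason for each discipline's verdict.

admitted in: unrestricted
usage: val=2; acc=1; key (bound)=0
order of uses: acc, val, val
typing: well-typed at T2
ordered: ✗, val ×2 used more than once (contraction); needs weakening: key unused
linear: ✗, val ×2 used more than once (contraction); needs weakening: key unused
affine: ✗, val ×2 used more than once (contraction)
relevant: ✗, needs weakening: key unused
unrestricted: ✓, typability at T2 is all that's needed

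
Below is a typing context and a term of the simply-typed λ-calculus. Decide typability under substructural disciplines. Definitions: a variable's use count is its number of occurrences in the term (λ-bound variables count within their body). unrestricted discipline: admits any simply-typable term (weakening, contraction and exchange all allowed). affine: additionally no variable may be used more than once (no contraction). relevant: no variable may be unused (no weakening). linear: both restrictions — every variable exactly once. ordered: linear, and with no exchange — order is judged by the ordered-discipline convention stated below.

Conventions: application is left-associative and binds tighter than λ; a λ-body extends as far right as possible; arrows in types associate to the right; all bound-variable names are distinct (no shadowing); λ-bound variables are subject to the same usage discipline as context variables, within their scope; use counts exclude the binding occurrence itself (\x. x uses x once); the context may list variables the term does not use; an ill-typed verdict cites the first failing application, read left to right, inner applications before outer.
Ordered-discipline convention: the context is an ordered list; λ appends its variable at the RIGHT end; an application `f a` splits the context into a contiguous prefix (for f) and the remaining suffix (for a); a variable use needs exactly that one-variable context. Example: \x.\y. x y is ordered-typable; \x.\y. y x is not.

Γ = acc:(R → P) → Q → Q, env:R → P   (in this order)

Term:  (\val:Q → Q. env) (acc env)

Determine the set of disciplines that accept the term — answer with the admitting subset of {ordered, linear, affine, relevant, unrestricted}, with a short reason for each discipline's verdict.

admitted by: unrestricted
counts: acc ×1; env ×2; val [bound] ×0
uses in reading order: env, acc, env
typing: well-typed — term : R → P
ordered ✗ (uses contraction: env ×2; val left unused)
linear ✗ (uses contraction: env ×2; val left unused)
affine ✗ (uses contraction: env ×2)
relevant ✗ (val left unused)
unrestricted ✓ (type-checks (R → P) and nothing is barred)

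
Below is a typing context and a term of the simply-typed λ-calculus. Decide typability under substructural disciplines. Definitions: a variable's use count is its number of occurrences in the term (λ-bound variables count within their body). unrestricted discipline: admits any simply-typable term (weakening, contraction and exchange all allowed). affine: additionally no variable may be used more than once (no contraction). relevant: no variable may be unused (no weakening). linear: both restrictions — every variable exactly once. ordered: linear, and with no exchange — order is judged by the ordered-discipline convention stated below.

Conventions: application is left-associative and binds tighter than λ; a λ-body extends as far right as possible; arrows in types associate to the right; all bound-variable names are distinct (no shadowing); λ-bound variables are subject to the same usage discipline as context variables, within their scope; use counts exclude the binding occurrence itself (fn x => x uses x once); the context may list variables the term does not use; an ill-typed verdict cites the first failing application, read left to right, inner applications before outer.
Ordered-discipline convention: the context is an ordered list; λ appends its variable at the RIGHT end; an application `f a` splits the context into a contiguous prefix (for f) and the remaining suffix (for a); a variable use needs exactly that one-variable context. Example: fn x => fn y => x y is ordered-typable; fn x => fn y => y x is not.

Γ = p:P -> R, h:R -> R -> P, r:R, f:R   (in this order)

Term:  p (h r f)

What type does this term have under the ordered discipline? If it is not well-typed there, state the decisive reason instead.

term : R
variable uses: p: 1×; h: 1×; r: 1×; f: 1×
left-to-right use order: p, h, r, f
typing: ✓ — R
all disciplines: ordered ✓ · linear ✓ · affine ✓ · relevant ✓ · unrestricted ✓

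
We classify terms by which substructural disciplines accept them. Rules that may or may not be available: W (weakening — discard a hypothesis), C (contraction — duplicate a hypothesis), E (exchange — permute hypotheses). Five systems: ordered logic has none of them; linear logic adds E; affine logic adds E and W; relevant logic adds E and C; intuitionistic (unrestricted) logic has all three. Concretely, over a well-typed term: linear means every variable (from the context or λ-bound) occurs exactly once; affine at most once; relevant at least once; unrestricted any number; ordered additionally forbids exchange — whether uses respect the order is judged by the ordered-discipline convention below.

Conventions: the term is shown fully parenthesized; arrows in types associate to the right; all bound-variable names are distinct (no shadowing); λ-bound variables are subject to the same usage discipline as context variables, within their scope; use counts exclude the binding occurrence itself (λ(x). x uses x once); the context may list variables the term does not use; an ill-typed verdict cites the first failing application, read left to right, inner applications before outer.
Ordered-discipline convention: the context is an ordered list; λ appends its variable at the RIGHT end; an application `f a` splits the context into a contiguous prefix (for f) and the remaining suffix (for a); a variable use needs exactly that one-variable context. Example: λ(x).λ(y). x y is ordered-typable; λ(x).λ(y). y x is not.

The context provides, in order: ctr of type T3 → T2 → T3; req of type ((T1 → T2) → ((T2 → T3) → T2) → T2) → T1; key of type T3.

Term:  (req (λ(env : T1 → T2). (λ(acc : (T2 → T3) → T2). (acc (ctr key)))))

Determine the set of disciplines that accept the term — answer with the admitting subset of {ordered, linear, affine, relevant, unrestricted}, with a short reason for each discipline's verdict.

accepted by: affine, unrestricted
use counts: ctr: 1×; req: 1×; key: 1×; env (bound): 0×; acc (bound): 1×
uses in reading order: req, acc, ctr, key
typing: the term checks, with type T1
ordered ✗ (env left unused)
linear ✗ (env left unused)
affine ✓ (none of ctr, req, key, env, acc used more than once)
relevant ✗ (env left unused)
unrestricted ✓ (simply typable at T1; W, C, E all held)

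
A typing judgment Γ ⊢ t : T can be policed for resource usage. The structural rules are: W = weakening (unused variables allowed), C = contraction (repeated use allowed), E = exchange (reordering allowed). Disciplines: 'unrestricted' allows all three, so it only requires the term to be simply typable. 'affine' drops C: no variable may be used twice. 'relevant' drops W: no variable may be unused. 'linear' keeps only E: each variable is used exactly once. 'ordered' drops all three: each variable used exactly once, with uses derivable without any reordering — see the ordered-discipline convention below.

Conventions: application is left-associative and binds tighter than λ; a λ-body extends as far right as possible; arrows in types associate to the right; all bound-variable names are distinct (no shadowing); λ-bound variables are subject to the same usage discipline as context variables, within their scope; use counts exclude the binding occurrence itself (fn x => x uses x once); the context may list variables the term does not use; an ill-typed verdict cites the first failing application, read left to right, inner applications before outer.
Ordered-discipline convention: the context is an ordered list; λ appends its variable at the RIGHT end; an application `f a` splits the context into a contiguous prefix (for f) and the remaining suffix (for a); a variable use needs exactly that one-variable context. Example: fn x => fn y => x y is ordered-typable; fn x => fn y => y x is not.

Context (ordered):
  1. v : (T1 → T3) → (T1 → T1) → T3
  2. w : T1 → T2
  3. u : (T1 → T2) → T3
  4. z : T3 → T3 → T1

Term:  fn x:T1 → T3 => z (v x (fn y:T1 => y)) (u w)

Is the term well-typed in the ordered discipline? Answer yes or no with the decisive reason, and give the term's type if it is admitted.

no — no contiguous prefix/suffix split fits z, v, x, y, u, w
usage: v: 1, w: 1, u: 1, z: 1, x [bound]: 1, y [bound]: 1
uses in reading order: z, v, x, y, u, w
typing: ✓ — (T1 → T3) → T1
all disciplines: ordered ✗, linear ✓, affine ✓, relevant ✓, unrestricted ✓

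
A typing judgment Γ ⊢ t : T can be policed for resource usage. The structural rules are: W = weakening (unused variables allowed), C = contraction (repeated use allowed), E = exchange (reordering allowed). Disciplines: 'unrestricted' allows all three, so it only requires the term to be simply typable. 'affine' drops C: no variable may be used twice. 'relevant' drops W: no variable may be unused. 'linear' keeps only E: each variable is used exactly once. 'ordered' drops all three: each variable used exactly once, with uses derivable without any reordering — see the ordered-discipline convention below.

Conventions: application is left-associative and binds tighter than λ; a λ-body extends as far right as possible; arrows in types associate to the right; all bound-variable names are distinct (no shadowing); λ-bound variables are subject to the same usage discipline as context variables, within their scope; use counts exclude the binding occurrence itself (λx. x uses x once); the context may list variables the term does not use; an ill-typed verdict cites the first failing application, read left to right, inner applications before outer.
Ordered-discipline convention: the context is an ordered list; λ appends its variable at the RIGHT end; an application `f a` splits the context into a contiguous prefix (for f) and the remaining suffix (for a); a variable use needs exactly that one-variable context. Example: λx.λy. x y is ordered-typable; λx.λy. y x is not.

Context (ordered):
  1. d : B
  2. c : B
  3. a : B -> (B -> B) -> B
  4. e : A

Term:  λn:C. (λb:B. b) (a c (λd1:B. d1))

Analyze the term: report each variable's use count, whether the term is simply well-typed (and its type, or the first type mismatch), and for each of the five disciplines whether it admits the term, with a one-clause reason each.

usage: d=0, c=1, a=1, e=0, n (bound)=0, b (bound)=1, d1 (bound)=1
uses in reading order: b, a, c, d1
typing: ✓ — C -> B
ordered: ✗, d, e, n left unused
linear: ✗, d, e, n left unused
affine: ✓, no duplicate uses among d, c, a, e, n, b, d1
relevant: ✗, d, e, n left unused
unrestricted: ✓, type-checks (C -> B) and nothing is barred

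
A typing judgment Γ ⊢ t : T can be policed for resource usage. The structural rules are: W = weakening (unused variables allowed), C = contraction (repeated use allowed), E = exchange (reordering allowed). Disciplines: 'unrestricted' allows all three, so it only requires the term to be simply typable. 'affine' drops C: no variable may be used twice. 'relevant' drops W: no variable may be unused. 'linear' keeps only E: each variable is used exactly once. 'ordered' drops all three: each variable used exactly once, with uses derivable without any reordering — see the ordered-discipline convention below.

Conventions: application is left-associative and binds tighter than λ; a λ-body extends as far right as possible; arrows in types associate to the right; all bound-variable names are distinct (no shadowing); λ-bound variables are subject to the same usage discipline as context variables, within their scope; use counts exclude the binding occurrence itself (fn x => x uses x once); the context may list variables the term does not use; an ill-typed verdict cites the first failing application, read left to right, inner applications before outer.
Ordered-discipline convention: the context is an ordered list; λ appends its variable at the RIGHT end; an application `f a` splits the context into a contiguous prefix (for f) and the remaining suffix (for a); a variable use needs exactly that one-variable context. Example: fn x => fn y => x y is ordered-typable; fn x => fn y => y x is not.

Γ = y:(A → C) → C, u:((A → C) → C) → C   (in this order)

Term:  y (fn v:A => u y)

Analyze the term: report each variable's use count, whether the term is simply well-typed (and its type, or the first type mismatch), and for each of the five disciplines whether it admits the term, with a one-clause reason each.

use counts: y: 2, u: 1, v (bound): 0
order of uses: y, u, y
typing: well-typed — term : C
ordered: ✗, needs contraction — y ×2; unused: v — weakening required
linear: ✗, needs contraction — y ×2; unused: v — weakening required
affine: ✗, needs contraction — y ×2
relevant: ✗, unused: v — weakening required
unrestricted: ✓, type-checks (C) and nothing is barred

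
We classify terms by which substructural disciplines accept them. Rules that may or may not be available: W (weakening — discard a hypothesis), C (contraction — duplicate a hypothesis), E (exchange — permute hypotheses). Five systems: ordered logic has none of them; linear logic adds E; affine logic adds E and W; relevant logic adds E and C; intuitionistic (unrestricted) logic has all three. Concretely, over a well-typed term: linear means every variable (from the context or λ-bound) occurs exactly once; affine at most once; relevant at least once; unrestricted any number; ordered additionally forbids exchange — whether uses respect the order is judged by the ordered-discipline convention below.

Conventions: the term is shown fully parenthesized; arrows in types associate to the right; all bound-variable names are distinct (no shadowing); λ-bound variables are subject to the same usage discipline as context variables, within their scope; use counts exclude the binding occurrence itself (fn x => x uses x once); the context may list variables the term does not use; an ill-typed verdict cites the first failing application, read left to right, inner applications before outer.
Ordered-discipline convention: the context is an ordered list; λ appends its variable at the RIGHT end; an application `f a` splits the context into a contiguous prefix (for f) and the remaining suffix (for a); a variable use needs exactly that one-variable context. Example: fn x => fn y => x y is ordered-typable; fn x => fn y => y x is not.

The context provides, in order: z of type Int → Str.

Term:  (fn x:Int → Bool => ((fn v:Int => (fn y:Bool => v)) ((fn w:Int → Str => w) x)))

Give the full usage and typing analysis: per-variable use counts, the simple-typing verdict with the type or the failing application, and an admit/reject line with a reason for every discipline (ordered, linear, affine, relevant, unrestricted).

counts: z=0; x (bound)=1; v (bound)=1; y (bound)=0; w (bound)=1
order of uses: v, w, x
typing: ill-typed: an argument Int → Bool mismatches the expected Int → Str
ordered: ✗, fails simple typing
linear: ✗, a type mismatch blocks all five
affine: ✗, the type mismatch rejects it
relevant: ✗, not simply typable
unrestricted: ✗, fails simple typing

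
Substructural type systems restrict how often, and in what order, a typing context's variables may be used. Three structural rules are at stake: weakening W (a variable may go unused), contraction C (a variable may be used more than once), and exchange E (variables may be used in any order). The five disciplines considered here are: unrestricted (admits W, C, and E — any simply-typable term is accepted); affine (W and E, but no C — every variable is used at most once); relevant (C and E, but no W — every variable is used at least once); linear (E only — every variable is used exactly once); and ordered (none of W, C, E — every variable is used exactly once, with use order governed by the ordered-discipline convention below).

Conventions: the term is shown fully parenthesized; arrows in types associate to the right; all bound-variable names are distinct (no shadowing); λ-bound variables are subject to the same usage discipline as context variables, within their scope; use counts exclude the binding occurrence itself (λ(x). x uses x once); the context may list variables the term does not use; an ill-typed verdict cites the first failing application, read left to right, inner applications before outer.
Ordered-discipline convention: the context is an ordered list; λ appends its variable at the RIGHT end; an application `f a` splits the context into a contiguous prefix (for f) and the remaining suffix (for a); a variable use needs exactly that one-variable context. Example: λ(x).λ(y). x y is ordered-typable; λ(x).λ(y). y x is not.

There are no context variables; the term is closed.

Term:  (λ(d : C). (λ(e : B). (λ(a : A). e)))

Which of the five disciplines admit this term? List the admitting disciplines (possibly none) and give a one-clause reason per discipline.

admitted by: affine, unrestricted
use counts: d [bound]=0; e [bound]=1; a [bound]=0
order of uses: e
typing: the term checks, with type C → B → A → B
ordered ✗ (d, a left unused)
linear ✗ (d, a left unused)
affine ✓ (no duplicate uses among d, e, a)
relevant ✗ (d, a left unused)
unrestricted ✓ (well-typed at C → B → A → B; no restrictions here)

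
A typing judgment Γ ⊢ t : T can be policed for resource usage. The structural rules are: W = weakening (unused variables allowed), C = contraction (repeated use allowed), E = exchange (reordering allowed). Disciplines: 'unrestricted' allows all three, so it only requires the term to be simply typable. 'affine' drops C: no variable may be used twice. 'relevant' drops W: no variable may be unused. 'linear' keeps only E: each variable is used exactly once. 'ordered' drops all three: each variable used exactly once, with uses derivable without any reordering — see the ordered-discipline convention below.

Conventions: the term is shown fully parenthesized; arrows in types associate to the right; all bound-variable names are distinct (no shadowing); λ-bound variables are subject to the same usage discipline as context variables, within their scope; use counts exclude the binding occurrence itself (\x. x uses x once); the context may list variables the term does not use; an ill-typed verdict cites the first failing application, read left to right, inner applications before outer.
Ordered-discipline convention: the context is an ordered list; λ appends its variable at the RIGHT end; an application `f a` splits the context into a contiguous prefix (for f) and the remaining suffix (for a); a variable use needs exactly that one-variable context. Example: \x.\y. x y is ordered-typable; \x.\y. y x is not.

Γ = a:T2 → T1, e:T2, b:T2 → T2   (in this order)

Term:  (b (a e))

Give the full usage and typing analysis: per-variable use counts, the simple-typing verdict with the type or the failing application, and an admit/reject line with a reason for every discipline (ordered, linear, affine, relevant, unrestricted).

counts: a: 1×, e: 1×, b: 1×
use order (left to right): b, a, e
typing: ill-typed: argument of type T1 where T2 is required
ordered: ✗ — the type mismatch rejects it
linear: ✗ — not simply typable
affine: ✗ — fails simple typing
relevant: ✗ — a type mismatch blocks all five
unrestricted: ✗ — the type mismatch rejects it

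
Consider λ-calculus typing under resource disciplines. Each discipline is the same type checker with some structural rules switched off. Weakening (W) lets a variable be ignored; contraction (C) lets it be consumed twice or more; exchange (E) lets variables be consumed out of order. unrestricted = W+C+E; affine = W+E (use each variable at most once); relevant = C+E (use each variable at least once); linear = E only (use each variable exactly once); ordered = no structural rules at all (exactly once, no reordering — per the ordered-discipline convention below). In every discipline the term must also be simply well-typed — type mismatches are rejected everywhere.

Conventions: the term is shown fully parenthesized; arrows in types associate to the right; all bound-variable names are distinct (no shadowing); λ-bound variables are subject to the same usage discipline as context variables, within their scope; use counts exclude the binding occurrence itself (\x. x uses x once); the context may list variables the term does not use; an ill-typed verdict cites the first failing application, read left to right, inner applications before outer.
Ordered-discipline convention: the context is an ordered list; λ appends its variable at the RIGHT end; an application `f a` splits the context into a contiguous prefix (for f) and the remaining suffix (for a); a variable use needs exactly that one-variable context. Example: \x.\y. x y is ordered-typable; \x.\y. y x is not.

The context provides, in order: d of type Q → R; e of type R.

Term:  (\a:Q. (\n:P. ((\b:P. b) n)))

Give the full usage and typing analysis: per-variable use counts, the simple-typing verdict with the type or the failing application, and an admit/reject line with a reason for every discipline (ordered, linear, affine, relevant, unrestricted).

usage: d: 0×; e: 0×; a [bound]: 0×; n [bound]: 1×; b [bound]: 1×
order of uses: b, n
typing: well-typed — term : Q → P → P
ordered: ✗, needs weakening: d, e, a unused
linear: ✗, needs weakening: d, e, a unused
affine: ✓, none of d, e, a, n, b used more than once
relevant: ✗, needs weakening: d, e, a unused
unrestricted: ✓, well-typed at Q → P → P; no restrictions here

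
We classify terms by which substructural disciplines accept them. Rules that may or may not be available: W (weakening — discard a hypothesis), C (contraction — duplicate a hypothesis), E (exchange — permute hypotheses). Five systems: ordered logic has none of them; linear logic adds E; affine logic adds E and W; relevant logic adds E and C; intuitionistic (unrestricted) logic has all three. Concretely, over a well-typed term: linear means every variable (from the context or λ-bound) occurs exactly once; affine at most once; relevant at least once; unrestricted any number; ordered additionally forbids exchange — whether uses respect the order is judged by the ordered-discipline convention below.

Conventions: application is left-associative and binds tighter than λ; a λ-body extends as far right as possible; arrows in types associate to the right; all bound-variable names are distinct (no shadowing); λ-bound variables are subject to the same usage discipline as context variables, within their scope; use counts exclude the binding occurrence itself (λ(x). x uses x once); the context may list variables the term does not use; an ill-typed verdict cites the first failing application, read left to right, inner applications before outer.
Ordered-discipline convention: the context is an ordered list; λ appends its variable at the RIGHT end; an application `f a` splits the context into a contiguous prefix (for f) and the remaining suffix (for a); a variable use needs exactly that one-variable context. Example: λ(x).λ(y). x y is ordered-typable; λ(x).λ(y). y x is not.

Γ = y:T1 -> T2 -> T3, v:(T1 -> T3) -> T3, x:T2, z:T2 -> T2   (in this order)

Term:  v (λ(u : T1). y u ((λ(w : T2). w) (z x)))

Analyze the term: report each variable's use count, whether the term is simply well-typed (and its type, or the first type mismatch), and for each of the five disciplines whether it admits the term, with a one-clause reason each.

use counts: y: 1, v: 1, x: 1, z: 1, u (λ-bound): 1, w (λ-bound): 1
use order (left to right): v, y, u, w, z, x
typing: well-typed at T3
ordered: ✗, use order v, y, u, w, z, x needs exchange
linear: ✓, single use per variable (y, v, x, z, u, w)
affine: ✓, none of y, v, x, z, u, w used more than once
relevant: ✓, none of y, v, x, z, u, w goes unused
unrestricted: ✓, typability at T3 is all that's needed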